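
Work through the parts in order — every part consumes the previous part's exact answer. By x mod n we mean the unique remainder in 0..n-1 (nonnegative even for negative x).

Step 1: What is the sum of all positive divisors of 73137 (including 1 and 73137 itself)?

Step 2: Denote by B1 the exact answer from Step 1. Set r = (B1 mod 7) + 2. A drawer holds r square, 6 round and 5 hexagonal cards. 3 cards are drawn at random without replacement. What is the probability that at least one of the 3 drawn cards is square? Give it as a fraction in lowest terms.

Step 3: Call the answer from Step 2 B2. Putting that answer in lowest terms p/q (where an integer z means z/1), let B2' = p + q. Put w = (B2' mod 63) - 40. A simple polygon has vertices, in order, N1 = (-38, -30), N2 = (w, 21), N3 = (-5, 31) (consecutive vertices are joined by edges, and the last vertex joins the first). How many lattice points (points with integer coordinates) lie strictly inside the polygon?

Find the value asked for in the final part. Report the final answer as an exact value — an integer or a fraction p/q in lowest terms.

Step 1: 73137 = 3 * 24379; sigma = (1 + 3) * (1 + 24379) = 4 * 24380 = 97520; answer 97520
Step 2: B1 = 97520; r = 5; total draws C(16,3) = 560; complement C(11,3) = 165; favorable 560 - 165 = 395; P = 79/112; answer 79/112
Step 3: B2 = 79/112; threaded value p + q = 191; w = -38; cross terms: (-38*21 - -38*-30)=-1938, (-38*31 - -5*21)=-1073, (-5*-30 - -38*31)=1328; twice the area = |-1683| = 1683; area = 1683/2; boundary points = 51 + 1 + 1 = 53; strictly interior points = area - boundary/2 + 1 = 816; answer 816

816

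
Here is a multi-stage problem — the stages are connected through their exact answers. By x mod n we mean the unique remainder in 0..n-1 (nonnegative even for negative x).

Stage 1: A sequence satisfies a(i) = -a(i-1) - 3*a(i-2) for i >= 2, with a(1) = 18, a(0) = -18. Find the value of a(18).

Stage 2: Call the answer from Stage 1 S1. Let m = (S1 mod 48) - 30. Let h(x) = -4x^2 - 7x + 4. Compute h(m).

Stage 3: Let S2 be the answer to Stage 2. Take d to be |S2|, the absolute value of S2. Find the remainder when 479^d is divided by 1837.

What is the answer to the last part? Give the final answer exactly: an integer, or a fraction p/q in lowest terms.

520

Stage 1: a(2) = -1*(18) - 3*(-18) = 36; iterating: a(2)=36, a(3)=-90, a(4)=-18, a(5)=288, a(6)=-234, a(7)=-630, a(8)=1332, a(9)=558, a(10)=-4554, a(11)=2880, a(12)=10782, a(13)=-19422, a(14)=-12924, a(15)=71190, a(16)=-32418, a(17)=-181152, a(18)=278406; answer 278406
Stage 2: S1 = 278406; m = -24; -4*(-24)^2 - 7*(-24)^1 + 4 = (-2304) + (168) + (4) = -2132; answer -2132
Stage 3: S2 = -2132; d = 2132; squarings mod 1837: 479^1=479, 479^2=1653, 479^4=790, 479^8=1357, 479^16=775, 479^32=1763, 479^64=1802, 479^128=1225, 479^256=1633, 479^512=1202, 479^1024=922, 479^2048=1390; 479^2132 = 479^4 * 479^16 * 479^64 * 479^2048 = 520 (mod 1837); answer 520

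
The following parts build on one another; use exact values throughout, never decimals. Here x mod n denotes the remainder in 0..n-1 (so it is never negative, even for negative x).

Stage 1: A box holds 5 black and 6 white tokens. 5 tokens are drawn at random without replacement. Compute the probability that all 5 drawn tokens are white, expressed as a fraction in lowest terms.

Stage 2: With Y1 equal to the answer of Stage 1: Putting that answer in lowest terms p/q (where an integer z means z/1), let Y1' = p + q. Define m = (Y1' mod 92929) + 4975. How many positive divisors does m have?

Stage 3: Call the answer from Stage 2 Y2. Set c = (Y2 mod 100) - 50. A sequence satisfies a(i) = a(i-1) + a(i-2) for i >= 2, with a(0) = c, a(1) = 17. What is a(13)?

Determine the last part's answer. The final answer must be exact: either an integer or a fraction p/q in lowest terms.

Stage 1: total draws C(11,5) = 462; favorable C(6,5) = 6; P = 1/77; answer 1/77
Stage 2: Y1 = 1/77; threaded value p + q = 78; m = 5053; 5053 = 31 * 163; number of divisors = (1+1) * (1+1) = 4; answer 4
Stage 3: Y2 = 4; c = -46; a(2) = 1*(17) + 1*(-46) = -29; iterating: a(2)=-29, a(3)=-12, a(4)=-41, a(5)=-53, a(6)=-94, a(7)=-147, a(8)=-241, a(9)=-388, a(10)=-629, a(11)=-1017, a(12)=-1646, a(13)=-2663; answer -2663

-2663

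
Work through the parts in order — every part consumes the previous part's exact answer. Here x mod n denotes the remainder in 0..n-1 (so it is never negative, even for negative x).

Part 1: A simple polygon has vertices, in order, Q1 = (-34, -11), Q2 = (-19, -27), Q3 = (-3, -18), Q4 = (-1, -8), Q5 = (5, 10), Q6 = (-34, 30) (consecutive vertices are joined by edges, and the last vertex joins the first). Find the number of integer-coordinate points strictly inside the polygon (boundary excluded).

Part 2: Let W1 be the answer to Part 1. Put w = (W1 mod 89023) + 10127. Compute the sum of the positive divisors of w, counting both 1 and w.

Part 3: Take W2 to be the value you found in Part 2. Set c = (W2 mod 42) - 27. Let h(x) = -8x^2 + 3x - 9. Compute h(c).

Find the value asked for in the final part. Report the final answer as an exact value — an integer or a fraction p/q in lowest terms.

Part 1: cross terms: (-34*-27 - -19*-11)=709, (-19*-18 - -3*-27)=261, (-3*-8 - -1*-18)=6, (-1*10 - 5*-8)=30, (5*30 - -34*10)=490, (-34*-11 - -34*30)=1394; twice the area = |2890| = 2890; area = 1445; boundary points = 1 + 1 + 2 + 6 + 1 + 41 = 52; strictly interior points = area - boundary/2 + 1 = 1420; answer 1420
Part 2: W1 = 1420; w = 11547; 11547 = 3^2 * 1283; sigma = (1 + 3 + 9) * (1 + 1283) = 13 * 1284 = 16692; answer 16692
Part 3: W2 = 16692; c = -9; -8*(-9)^2 + 3*(-9)^1 - 9 = (-648) + (-27) + (-9) = -684; answer -684

-684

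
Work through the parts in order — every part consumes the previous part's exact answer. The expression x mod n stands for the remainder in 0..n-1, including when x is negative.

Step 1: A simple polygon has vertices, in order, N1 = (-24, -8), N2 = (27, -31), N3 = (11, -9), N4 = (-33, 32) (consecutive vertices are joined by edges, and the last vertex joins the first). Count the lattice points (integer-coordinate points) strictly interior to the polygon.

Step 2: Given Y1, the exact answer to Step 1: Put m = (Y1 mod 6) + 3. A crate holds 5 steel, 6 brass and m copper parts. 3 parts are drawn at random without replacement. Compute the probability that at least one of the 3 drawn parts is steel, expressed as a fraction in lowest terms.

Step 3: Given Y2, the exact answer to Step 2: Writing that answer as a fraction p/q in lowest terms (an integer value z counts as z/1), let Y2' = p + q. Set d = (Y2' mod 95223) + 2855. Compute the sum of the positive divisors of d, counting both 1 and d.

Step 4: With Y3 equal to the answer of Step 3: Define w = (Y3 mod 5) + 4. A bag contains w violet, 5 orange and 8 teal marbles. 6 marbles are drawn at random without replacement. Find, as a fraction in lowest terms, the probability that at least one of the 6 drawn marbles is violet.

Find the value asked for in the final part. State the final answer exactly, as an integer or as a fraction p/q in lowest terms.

Step 1: cross terms: (-24*-31 - 27*-8)=960, (27*-9 - 11*-31)=98, (11*32 - -33*-9)=55, (-33*-8 - -24*32)=1032; twice the area = |2145| = 2145; area = 2145/2; boundary points = 1 + 2 + 1 + 1 = 5; strictly interior points = area - boundary/2 + 1 = 1071; answer 1071
Step 2: Y1 = 1071; m = 6; total draws C(17,3) = 680; complement C(12,3) = 220; favorable 680 - 220 = 460; P = 23/34; answer 23/34
Step 3: Y2 = 23/34; threaded value p + q = 57; d = 2912; 2912 = 2^5 * 7 * 13; sigma = (1 + 2 + 4 + 8 + 16 + 32) * (1 + 7) * (1 + 13) = 63 * 8 * 14 = 7056; answer 7056
Step 4: Y3 = 7056; w = 5; total draws C(18,6) = 18564; complement C(13,6) = 1716; favorable 18564 - 1716 = 16848; P = 108/119; answer 108/119

108/119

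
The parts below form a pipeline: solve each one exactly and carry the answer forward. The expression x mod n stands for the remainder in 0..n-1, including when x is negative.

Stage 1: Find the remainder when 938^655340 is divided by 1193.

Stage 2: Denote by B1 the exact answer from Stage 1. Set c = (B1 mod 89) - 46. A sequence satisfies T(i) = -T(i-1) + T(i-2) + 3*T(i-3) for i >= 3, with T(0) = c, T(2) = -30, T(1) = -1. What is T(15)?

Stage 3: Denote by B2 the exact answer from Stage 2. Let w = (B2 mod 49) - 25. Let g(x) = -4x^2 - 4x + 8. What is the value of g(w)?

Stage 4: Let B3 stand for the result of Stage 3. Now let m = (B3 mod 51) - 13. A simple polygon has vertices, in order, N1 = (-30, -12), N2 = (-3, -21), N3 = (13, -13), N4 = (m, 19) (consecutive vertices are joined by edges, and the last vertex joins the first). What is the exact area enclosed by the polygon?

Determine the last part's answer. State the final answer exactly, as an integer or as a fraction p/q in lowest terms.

Stage 1: squarings mod 1193: 938^1=938, 938^2=603, 938^4=937, 938^8=1114, 938^16=276, 938^32=1017, 938^64=1151, 938^128=571, 938^256=352, 938^512=1025, 938^1024=785, 938^2048=637, 938^4096=149, 938^8192=727, 938^16384=30, 938^32768=900, 938^65536=1146, 938^131072=1016, 938^262144=311, 938^524288=88; 938^655340 = 938^4 * 938^8 * 938^32 * 938^64 * 938^128 * 938^256 * 938^512 * 938^1024 * 938^2048 * 938^4096 * 938^8192 * 938^16384 * 938^32768 * 938^65536 * 938^524288 = 324 (mod 1193); answer 324
Stage 2: B1 = 324; c = 11; T(3) = -1*(-30) + 1*(-1) + 3*(11) = 62; iterating: T(3)=62, T(4)=-95, T(5)=67, T(6)=24, T(7)=-242, T(8)=467, T(9)=-637, T(10)=378, T(11)=386, T(12)=-1919, T(13)=3439, T(14)=-4200, T(15)=1882; answer 1882
Stage 3: B2 = 1882; w = -5; -4*(-5)^2 - 4*(-5)^1 + 8 = (-100) + (20) + (8) = -72; answer -72
Stage 4: B3 = -72; m = 17; cross terms: (-30*-21 - -3*-12)=594, (-3*-13 - 13*-21)=312, (13*19 - 17*-13)=468, (17*-12 - -30*19)=366; twice the area = |1740| = 1740; area = 870; answer 870

870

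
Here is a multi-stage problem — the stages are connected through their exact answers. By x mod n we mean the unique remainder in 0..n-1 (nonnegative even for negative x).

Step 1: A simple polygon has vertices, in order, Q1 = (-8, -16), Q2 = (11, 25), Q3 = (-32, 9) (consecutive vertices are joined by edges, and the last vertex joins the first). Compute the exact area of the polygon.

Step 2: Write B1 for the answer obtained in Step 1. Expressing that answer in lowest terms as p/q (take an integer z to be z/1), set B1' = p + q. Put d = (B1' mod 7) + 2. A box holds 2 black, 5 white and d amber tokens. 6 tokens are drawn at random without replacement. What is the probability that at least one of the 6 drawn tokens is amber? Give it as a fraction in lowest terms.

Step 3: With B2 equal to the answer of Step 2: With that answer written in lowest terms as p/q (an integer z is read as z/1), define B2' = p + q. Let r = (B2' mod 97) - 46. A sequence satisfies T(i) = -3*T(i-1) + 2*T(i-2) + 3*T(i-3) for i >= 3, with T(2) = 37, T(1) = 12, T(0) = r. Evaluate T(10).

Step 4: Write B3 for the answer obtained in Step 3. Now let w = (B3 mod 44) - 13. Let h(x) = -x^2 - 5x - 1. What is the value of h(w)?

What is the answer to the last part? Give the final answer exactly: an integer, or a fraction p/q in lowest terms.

-865

Step 1: cross terms: (-8*25 - 11*-16)=-24, (11*9 - -32*25)=899, (-32*-16 - -8*9)=584; twice the area = |1459| = 1459; area = 1459/2; answer 1459/2
Step 2: B1 = 1459/2; threaded value p + q = 1461; d = 7; total draws C(14,6) = 3003; complement C(7,6) = 7; favorable 3003 - 7 = 2996; P = 428/429; answer 428/429
Step 3: B2 = 428/429; threaded value p + q = 857; r = 35; T(3) = -3*(37) + 2*(12) + 3*(35) = 18; iterating: T(3)=18, T(4)=56, T(5)=-21, T(6)=229, T(7)=-561, T(8)=2078, T(9)=-6669, T(10)=22480; answer 22480
Step 4: B3 = 22480; w = 27; -1*(27)^2 - 5*(27)^1 - 1 = (-729) + (-135) + (-1) = -865; answer -865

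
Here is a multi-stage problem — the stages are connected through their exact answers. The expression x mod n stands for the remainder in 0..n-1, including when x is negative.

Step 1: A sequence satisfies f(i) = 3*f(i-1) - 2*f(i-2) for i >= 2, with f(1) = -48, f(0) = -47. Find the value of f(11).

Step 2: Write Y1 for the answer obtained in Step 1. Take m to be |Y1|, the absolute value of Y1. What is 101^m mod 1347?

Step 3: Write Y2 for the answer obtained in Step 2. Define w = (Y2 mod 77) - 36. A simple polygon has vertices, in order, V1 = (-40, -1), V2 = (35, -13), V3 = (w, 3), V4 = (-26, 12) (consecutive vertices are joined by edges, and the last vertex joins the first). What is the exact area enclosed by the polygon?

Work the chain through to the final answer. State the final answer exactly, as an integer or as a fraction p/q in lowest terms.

Step 1: f(2) = 3*(-48) - 2*(-47) = -50; iterating: f(2)=-50, f(3)=-54, f(4)=-62, f(5)=-78, f(6)=-110, f(7)=-174, f(8)=-302, f(9)=-558, f(10)=-1070, f(11)=-2094; answer -2094
Step 2: Y1 = -2094; m = 2094; squarings mod 1347: 101^1=101, 101^2=772, 101^4=610, 101^8=328, 101^16=1171, 101^32=1342, 101^64=25, 101^128=625, 101^256=1342, 101^512=25, 101^1024=625, 101^2048=1342; 101^2094 = 101^2 * 101^4 * 101^8 * 101^32 * 101^2048 = 769 (mod 1347); answer 769
Step 3: Y2 = 769; w = 40; cross terms: (-40*-13 - 35*-1)=555, (35*3 - 40*-13)=625, (40*12 - -26*3)=558, (-26*-1 - -40*12)=506; twice the area = |2244| = 2244; area = 1122; answer 1122

1122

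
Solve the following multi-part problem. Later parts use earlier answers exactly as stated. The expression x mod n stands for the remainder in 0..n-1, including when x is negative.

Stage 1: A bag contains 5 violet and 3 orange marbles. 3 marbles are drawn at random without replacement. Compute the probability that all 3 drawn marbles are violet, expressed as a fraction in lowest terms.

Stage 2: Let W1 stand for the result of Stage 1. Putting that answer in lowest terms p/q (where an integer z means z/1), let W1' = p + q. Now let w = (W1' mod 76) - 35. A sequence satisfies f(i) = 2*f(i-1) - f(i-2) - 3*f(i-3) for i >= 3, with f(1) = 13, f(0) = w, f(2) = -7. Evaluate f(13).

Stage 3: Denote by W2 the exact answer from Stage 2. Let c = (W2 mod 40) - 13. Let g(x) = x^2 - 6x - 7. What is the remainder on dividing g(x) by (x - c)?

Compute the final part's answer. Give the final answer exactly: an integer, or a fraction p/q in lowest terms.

209

Stage 1: total draws C(8,3) = 56; favorable C(5,3) = 10; P = 5/28; answer 5/28
Stage 2: W1 = 5/28; threaded value p + q = 33; w = -2; f(3) = 2*(-7) - 1*(13) - 3*(-2) = -21; iterating: f(3)=-21, f(4)=-74, f(5)=-106, f(6)=-75, f(7)=178, f(8)=749, f(9)=1545, f(10)=1807, f(11)=-178, f(12)=-6798, f(13)=-18839; answer -18839
Stage 3: W2 = -18839; c = -12; remainder = value at the root: 1*(-12)^2 - 6*(-12)^1 - 7 = (144) + (72) + (-7) = 209; answer 209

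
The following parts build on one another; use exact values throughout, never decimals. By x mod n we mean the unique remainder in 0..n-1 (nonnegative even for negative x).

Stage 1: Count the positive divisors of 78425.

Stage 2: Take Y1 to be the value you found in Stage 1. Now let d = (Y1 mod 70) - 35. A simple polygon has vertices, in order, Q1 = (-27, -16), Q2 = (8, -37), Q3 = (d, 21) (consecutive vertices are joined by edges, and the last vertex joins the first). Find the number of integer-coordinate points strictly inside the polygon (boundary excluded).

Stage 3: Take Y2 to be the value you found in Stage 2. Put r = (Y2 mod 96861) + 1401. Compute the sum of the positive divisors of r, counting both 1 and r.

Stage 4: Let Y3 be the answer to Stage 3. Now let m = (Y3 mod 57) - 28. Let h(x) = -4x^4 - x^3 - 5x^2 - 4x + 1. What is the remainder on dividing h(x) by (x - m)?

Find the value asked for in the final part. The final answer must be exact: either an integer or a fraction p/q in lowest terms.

Stage 1: 78425 = 5^2 * 3137; number of divisors = (2+1) * (1+1) = 6; answer 6
Stage 2: Y1 = 6; d = -29; cross terms: (-27*-37 - 8*-16)=1127, (8*21 - -29*-37)=-905, (-29*-16 - -27*21)=1031; twice the area = |1253| = 1253; area = 1253/2; boundary points = 7 + 1 + 1 = 9; strictly interior points = area - boundary/2 + 1 = 623; answer 623
Stage 3: Y2 = 623; r = 2024; 2024 = 2^3 * 11 * 23; sigma = (1 + 2 + 4 + 8) * (1 + 11) * (1 + 23) = 15 * 12 * 24 = 4320; answer 4320
Stage 4: Y3 = 4320; m = 17; remainder = value at the root: -4*(17)^4 - 1*(17)^3 - 5*(17)^2 - 4*(17)^1 + 1 = (-334084) + (-4913) + (-1445) + (-68) + (1) = -340509; answer -340509

-340509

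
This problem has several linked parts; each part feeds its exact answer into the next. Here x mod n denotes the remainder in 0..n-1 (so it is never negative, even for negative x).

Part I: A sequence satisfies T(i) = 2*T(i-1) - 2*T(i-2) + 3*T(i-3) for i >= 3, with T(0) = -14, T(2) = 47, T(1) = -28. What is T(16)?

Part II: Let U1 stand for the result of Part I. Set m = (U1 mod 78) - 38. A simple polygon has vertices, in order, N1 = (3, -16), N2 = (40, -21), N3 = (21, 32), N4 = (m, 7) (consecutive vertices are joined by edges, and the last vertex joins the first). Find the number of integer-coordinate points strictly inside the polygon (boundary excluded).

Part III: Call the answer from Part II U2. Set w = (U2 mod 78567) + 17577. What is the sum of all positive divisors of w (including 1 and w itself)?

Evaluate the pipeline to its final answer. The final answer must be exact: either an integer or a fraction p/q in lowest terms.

39396

Part I: T(3) = 2*(47) - 2*(-28) + 3*(-14) = 108; iterating: T(3)=108, T(4)=38, T(5)=1, T(6)=250, T(7)=612, T(8)=727, T(9)=980, T(10)=2342, T(11)=4905, T(12)=8066, T(13)=13348, T(14)=25279, T(15)=48060, T(16)=85606; answer 85606
Part II: U1 = 85606; m = 2; cross terms: (3*-21 - 40*-16)=577, (40*32 - 21*-21)=1721, (21*7 - 2*32)=83, (2*-16 - 3*7)=-53; twice the area = |2328| = 2328; area = 1164; boundary points = 1 + 1 + 1 + 1 = 4; strictly interior points = area - boundary/2 + 1 = 1163; answer 1163
Part III: U2 = 1163; w = 18740; 18740 = 2^2 * 5 * 937; sigma = (1 + 2 + 4) * (1 + 5) * (1 + 937) = 7 * 6 * 938 = 39396; answer 39396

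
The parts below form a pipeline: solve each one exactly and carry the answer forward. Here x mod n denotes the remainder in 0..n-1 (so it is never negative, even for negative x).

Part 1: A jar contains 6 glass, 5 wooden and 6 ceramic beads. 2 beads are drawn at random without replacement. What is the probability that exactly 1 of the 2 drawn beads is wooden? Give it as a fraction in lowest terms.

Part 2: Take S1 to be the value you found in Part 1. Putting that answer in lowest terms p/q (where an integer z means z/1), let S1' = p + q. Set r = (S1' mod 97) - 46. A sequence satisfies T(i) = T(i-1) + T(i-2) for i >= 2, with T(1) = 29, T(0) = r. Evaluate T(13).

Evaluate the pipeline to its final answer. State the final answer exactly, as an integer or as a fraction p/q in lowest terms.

7189

Part 1: total draws C(17,2) = 136; favorable C(5,1)*C(12,1) = 60; P = 15/34; answer 15/34
Part 2: S1 = 15/34; threaded value p + q = 49; r = 3; T(2) = 1*(29) + 1*(3) = 32; iterating: T(2)=32, T(3)=61, T(4)=93, T(5)=154, T(6)=247, T(7)=401, T(8)=648, T(9)=1049, T(10)=1697, T(11)=2746, T(12)=4443, T(13)=7189; answer 7189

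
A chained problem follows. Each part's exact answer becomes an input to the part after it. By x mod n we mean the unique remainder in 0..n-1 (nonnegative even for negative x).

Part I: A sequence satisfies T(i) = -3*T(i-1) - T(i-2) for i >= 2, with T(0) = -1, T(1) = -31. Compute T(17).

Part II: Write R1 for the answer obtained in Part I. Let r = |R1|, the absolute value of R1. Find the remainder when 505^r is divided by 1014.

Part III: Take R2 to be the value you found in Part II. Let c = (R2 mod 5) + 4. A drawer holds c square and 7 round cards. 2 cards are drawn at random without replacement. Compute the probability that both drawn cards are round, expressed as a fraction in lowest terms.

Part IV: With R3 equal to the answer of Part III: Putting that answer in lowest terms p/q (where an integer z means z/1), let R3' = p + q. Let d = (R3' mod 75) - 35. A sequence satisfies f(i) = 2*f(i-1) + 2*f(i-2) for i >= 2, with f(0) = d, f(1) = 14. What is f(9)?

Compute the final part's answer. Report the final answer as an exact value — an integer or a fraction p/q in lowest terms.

Part I: T(2) = -3*(-31) - 1*(-1) = 94; iterating: T(2)=94, T(3)=-251, T(4)=659, T(5)=-1726, T(6)=4519, T(7)=-11831, T(8)=30974, T(9)=-81091, T(10)=212299, T(11)=-555806, T(12)=1455119, T(13)=-3809551, T(14)=9973534, T(15)=-26111051, T(16)=68359619, T(17)=-178967806; answer -178967806
Part II: R1 = -178967806; r = 178967806; squarings mod 1014: 505^1=505, 505^2=511, 505^4=523, 505^8=763, 505^16=133, 505^32=451, 505^64=601, 505^128=217, 505^256=445, 505^512=295, 505^1024=835, 505^2048=607, 505^4096=367, 505^8192=841, 505^16384=523, 505^32768=763, 505^65536=133, 505^131072=451, 505^262144=601, 505^524288=217, 505^1048576=445, 505^2097152=295, 505^4194304=835, 505^8388608=607, 505^16777216=367, 505^33554432=841, 505^67108864=523, 505^134217728=763; 505^178967806 = 505^2 * 505^4 * 505^8 * 505^16 * 505^32 * 505^64 * 505^128 * 505^1024 * 505^4096 * 505^16384 * 505^32768 * 505^131072 * 505^524288 * 505^2097152 * 505^8388608 * 505^33554432 * 505^134217728 = 829 (mod 1014); answer 829
Part III: R2 = 829; c = 8; total draws C(15,2) = 105; favorable C(7,2) = 21; P = 1/5; answer 1/5
Part IV: R3 = 1/5; threaded value p + q = 6; d = -29; f(2) = 2*(14) + 2*(-29) = -30; iterating: f(2)=-30, f(3)=-32, f(4)=-124, f(5)=-312, f(6)=-872, f(7)=-2368, f(8)=-6480, f(9)=-17696; answer -17696

-17696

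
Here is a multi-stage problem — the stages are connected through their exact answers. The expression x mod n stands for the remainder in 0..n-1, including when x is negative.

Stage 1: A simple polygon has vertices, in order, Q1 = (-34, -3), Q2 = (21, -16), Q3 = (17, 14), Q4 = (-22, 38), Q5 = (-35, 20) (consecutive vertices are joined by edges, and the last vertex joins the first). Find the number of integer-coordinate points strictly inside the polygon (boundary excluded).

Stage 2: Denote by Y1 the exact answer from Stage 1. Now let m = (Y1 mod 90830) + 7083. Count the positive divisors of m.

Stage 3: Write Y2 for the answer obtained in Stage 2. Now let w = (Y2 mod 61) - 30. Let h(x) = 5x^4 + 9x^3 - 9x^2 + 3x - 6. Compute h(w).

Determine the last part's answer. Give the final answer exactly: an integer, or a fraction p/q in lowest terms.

Stage 1: cross terms: (-34*-16 - 21*-3)=607, (21*14 - 17*-16)=566, (17*38 - -22*14)=954, (-22*20 - -35*38)=890, (-35*-3 - -34*20)=785; twice the area = |3802| = 3802; area = 1901; boundary points = 1 + 2 + 3 + 1 + 1 = 8; strictly interior points = area - boundary/2 + 1 = 1898; answer 1898
Stage 2: Y1 = 1898; m = 8981; 8981 = 7 * 1283; number of divisors = (1+1) * (1+1) = 4; answer 4
Stage 3: Y2 = 4; w = -26; 5*(-26)^4 + 9*(-26)^3 - 9*(-26)^2 + 3*(-26)^1 - 6 = (2284880) + (-158184) + (-6084) + (-78) + (-6) = 2120528; answer 2120528

2120528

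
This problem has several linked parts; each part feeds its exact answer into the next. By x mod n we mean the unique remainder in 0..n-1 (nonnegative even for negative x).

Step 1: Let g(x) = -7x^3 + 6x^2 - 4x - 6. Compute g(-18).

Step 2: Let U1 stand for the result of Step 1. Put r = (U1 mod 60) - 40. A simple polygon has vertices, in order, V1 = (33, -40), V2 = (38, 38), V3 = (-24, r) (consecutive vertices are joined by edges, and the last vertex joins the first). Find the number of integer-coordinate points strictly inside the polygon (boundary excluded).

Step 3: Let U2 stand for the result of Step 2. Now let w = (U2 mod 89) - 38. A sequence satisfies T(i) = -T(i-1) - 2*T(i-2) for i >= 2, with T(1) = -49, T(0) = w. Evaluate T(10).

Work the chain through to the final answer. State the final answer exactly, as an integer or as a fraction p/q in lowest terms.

Step 1: -7*(-18)^3 + 6*(-18)^2 - 4*(-18)^1 - 6 = (40824) + (1944) + (72) + (-6) = 42834; answer 42834
Step 2: U1 = 42834; r = 14; cross terms: (33*38 - 38*-40)=2774, (38*14 - -24*38)=1444, (-24*-40 - 33*14)=498; twice the area = |4716| = 4716; area = 2358; boundary points = 1 + 2 + 3 = 6; strictly interior points = area - boundary/2 + 1 = 2356; answer 2356
Step 3: U2 = 2356; w = 4; T(2) = -1*(-49) - 2*(4) = 41; iterating: T(2)=41, T(3)=57, T(4)=-139, T(5)=25, T(6)=253, T(7)=-303, T(8)=-203, T(9)=809, T(10)=-403; answer -403

-403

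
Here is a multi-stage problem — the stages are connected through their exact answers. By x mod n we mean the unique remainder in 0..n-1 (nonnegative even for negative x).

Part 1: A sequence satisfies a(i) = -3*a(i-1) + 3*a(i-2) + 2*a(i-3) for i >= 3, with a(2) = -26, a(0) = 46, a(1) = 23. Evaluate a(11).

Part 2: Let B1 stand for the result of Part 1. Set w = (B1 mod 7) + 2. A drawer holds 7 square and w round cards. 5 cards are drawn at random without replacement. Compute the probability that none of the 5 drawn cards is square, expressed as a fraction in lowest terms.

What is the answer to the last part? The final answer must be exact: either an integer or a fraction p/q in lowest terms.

Part 1: a(3) = -3*(-26) + 3*(23) + 2*(46) = 239; iterating: a(3)=239, a(4)=-749, a(5)=2912, a(6)=-10505, a(7)=38753, a(8)=-141950, a(9)=521099, a(10)=-1911641, a(11)=7014320; answer 7014320
Part 2: B1 = 7014320; w = 7; total draws C(14,5) = 2002; favorable C(7,5) = 21; P = 3/286; answer 3/286

3/286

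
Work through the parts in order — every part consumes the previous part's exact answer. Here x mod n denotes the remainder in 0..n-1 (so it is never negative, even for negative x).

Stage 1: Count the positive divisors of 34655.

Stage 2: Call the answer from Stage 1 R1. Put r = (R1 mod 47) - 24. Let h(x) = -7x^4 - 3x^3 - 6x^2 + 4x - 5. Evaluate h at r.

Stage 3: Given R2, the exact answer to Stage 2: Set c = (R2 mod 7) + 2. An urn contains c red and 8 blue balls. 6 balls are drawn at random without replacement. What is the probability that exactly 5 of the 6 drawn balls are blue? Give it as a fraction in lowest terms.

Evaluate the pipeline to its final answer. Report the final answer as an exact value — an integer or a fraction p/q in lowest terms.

Stage 1: 34655 = 5 * 29 * 239; number of divisors = (1+1) * (1+1) * (1+1) = 8; answer 8
Stage 2: R1 = 8; r = -16; -7*(-16)^4 - 3*(-16)^3 - 6*(-16)^2 + 4*(-16)^1 - 5 = (-458752) + (12288) + (-1536) + (-64) + (-5) = -448069; answer -448069
Stage 3: R2 = -448069; c = 3; total draws C(11,6) = 462; favorable C(8,5)*C(3,1) = 168; P = 4/11; answer 4/11

4/11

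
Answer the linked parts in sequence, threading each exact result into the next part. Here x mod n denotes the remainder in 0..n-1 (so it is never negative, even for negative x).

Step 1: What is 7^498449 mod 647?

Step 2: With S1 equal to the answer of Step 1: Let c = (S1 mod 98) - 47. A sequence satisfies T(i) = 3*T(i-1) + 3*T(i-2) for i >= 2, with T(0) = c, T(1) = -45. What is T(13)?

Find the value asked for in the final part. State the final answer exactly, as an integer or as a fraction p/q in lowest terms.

Step 1: squarings mod 647: 7^1=7, 7^2=49, 7^4=460, 7^8=31, 7^16=314, 7^32=252, 7^64=98, 7^128=546, 7^256=496, 7^512=156, 7^1024=397, 7^2048=388, 7^4096=440, 7^8192=147, 7^16384=258, 7^32768=570, 7^65536=106, 7^131072=237, 7^262144=527; 7^498449 = 7^1 * 7^16 * 7^256 * 7^512 * 7^2048 * 7^4096 * 7^32768 * 7^65536 * 7^131072 * 7^262144 = 515 (mod 647); answer 515
Step 2: S1 = 515; c = -22; T(2) = 3*(-45) + 3*(-22) = -201; iterating: T(2)=-201, T(3)=-738, T(4)=-2817, T(5)=-10665, T(6)=-40446, T(7)=-153333, T(8)=-581337, T(9)=-2204010, T(10)=-8356041, T(11)=-31680153, T(12)=-120108582, T(13)=-455366205; answer -455366205

-455366205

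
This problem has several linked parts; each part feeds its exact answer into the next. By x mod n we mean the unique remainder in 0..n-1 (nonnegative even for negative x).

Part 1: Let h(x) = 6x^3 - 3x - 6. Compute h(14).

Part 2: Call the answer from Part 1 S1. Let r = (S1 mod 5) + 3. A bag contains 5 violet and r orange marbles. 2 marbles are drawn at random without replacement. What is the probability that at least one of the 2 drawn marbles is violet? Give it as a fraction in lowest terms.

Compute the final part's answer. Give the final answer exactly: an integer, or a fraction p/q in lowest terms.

Part 1: 6*(14)^3 - 3*(14)^1 - 6 = (16464) + (-42) + (-6) = 16416; answer 16416
Part 2: S1 = 16416; r = 4; total draws C(9,2) = 36; complement C(4,2) = 6; favorable 36 - 6 = 30; P = 5/6; answer 5/6

5/6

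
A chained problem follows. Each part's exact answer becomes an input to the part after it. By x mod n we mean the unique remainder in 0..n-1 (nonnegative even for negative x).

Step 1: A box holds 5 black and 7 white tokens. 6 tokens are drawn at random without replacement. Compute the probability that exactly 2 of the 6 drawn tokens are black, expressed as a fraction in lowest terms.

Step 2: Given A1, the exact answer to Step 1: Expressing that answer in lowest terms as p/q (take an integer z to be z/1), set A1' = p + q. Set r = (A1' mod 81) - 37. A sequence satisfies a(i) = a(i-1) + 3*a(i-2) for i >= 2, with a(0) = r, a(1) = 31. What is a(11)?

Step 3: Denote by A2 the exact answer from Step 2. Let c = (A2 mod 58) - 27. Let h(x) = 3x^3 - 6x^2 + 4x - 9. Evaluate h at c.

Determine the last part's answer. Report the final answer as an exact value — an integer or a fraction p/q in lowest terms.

Step 1: total draws C(12,6) = 924; favorable C(5,2)*C(7,4) = 350; P = 25/66; answer 25/66
Step 2: A1 = 25/66; threaded value p + q = 91; r = -27; a(2) = 1*(31) + 3*(-27) = -50; iterating: a(2)=-50, a(3)=43, a(4)=-107, a(5)=22, a(6)=-299, a(7)=-233, a(8)=-1130, a(9)=-1829, a(10)=-5219, a(11)=-10706; answer -10706
Step 3: A2 = -10706; c = -3; 3*(-3)^3 - 6*(-3)^2 + 4*(-3)^1 - 9 = (-81) + (-54) + (-12) + (-9) = -156; answer -156

-156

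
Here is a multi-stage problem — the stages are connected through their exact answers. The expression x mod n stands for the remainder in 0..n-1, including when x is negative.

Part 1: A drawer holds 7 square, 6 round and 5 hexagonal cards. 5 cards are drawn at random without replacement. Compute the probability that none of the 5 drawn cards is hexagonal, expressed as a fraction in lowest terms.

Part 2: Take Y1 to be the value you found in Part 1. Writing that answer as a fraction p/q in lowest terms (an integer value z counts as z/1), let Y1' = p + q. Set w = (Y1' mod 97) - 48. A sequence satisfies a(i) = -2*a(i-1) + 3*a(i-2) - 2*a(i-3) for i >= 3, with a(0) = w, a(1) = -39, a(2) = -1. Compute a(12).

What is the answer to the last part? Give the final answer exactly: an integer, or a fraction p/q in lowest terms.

Part 1: total draws C(18,5) = 8568; favorable C(13,5) = 1287; P = 143/952; answer 143/952
Part 2: Y1 = 143/952; threaded value p + q = 1095; w = -20; a(3) = -2*(-1) + 3*(-39) - 2*(-20) = -75; iterating: a(3)=-75, a(4)=225, a(5)=-673, a(6)=2171, a(7)=-6811, a(8)=21481, a(9)=-67737, a(10)=213539, a(11)=-673251, a(12)=2122593; answer 2122593

2122593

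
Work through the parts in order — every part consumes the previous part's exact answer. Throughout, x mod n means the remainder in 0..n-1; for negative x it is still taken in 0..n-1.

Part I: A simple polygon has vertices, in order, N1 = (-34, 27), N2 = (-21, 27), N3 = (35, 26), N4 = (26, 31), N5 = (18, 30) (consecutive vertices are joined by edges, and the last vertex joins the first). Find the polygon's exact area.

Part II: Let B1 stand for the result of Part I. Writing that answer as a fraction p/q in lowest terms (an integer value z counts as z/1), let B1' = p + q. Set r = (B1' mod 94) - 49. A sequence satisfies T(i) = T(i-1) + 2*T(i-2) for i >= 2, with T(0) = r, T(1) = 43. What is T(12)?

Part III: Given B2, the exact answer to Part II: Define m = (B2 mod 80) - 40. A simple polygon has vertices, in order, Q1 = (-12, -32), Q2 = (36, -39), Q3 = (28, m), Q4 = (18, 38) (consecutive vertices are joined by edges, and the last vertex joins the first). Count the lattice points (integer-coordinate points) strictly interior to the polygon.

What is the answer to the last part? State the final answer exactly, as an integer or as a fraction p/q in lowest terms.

1561

Part I: cross terms: (-34*27 - -21*27)=-351, (-21*26 - 35*27)=-1491, (35*31 - 26*26)=409, (26*30 - 18*31)=222, (18*27 - -34*30)=1506; twice the area = |295| = 295; area = 295/2; answer 295/2
Part II: B1 = 295/2; threaded value p + q = 297; r = -34; T(2) = 1*(43) + 2*(-34) = -25; iterating: T(2)=-25, T(3)=61, T(4)=11, T(5)=133, T(6)=155, T(7)=421, T(8)=731, T(9)=1573, T(10)=3035, T(11)=6181, T(12)=12251; answer 12251
Part III: B2 = 12251; m = -29; cross terms: (-12*-39 - 36*-32)=1620, (36*-29 - 28*-39)=48, (28*38 - 18*-29)=1586, (18*-32 - -12*38)=-120; twice the area = |3134| = 3134; area = 1567; boundary points = 1 + 2 + 1 + 10 = 14; strictly interior points = area - boundary/2 + 1 = 1561; answer 1561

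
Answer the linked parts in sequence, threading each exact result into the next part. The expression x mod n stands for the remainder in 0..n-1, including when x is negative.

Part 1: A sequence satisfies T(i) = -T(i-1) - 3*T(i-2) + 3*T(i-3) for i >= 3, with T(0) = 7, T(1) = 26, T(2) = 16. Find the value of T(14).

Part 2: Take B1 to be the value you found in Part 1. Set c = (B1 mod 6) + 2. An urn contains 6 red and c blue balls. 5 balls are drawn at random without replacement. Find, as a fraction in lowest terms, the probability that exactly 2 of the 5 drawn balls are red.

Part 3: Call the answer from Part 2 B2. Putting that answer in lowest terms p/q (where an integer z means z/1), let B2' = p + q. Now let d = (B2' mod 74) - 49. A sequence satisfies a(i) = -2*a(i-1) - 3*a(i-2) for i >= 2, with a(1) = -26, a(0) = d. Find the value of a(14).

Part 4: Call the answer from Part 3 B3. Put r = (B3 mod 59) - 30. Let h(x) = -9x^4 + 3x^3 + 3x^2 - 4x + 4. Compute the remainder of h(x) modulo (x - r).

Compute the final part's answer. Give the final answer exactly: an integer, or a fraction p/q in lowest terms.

Part 1: T(3) = -1*(16) - 3*(26) + 3*(7) = -73; iterating: T(3)=-73, T(4)=103, T(5)=164, T(6)=-692, T(7)=509, T(8)=2059, T(9)=-5662, T(10)=1012, T(11)=22151, T(12)=-42173, T(13)=-21244, T(14)=214216; answer 214216
Part 2: B1 = 214216; c = 6; total draws C(12,5) = 792; favorable C(6,2)*C(6,3) = 300; P = 25/66; answer 25/66
Part 3: B2 = 25/66; threaded value p + q = 91; d = -32; a(2) = -2*(-26) - 3*(-32) = 148; iterating: a(2)=148, a(3)=-218, a(4)=-8, a(5)=670, a(6)=-1316, a(7)=622, a(8)=2704, a(9)=-7274, a(10)=6436, a(11)=8950, a(12)=-37208, a(13)=47566, a(14)=16492; answer 16492
Part 4: B3 = 16492; r = 1; remainder = value at the root: -9*(1)^4 + 3*(1)^3 + 3*(1)^2 - 4*(1)^1 + 4 = (-9) + (3) + (3) + (-4) + (4) = -3; answer -3

-3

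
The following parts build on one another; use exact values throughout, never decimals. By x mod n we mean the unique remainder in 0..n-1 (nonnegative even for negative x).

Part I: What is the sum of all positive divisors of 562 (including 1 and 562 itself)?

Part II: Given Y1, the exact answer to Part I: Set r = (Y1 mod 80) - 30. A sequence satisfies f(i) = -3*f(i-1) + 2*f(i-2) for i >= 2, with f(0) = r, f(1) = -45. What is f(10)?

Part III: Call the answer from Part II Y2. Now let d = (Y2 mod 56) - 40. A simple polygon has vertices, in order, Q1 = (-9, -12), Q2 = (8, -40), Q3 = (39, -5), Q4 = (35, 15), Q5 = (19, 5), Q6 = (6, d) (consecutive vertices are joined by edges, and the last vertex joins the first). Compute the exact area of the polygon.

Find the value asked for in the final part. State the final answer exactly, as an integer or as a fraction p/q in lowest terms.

1416

Part I: 562 = 2 * 281; sigma = (1 + 2) * (1 + 281) = 3 * 282 = 846; answer 846
Part II: Y1 = 846; r = 16; f(2) = -3*(-45) + 2*(16) = 167; iterating: f(2)=167, f(3)=-591, f(4)=2107, f(5)=-7503, f(6)=26723, f(7)=-95175, f(8)=338971, f(9)=-1207263, f(10)=4299731; answer 4299731
Part III: Y2 = 4299731; d = 11; cross terms: (-9*-40 - 8*-12)=456, (8*-5 - 39*-40)=1520, (39*15 - 35*-5)=760, (35*5 - 19*15)=-110, (19*11 - 6*5)=179, (6*-12 - -9*11)=27; twice the area = |2832| = 2832; area = 1416; answer 1416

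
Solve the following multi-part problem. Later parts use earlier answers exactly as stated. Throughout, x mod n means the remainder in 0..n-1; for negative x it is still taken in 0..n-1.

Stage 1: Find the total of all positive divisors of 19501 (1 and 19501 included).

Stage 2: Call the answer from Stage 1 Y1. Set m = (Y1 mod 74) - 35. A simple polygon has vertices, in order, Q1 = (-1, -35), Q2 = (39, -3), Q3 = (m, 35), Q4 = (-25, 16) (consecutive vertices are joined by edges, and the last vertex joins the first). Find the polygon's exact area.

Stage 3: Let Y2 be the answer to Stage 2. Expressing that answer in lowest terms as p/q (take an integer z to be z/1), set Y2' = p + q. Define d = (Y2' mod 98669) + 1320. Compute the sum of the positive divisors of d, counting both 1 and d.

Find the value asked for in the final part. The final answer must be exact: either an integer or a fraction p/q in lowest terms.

Stage 1: 19501 is prime, so its only divisors are 1 and 19501; sigma = 1 + 19501 = 19502; answer 19502
Stage 2: Y1 = 19502; m = 5; cross terms: (-1*-3 - 39*-35)=1368, (39*35 - 5*-3)=1380, (5*16 - -25*35)=955, (-25*-35 - -1*16)=891; twice the area = |4594| = 4594; area = 2297; answer 2297
Stage 3: Y2 = 2297; threaded value p + q = 2298; d = 3618; 3618 = 2 * 3^3 * 67; sigma = (1 + 2) * (1 + 3 + 9 + 27) * (1 + 67) = 3 * 40 * 68 = 8160; answer 8160

8160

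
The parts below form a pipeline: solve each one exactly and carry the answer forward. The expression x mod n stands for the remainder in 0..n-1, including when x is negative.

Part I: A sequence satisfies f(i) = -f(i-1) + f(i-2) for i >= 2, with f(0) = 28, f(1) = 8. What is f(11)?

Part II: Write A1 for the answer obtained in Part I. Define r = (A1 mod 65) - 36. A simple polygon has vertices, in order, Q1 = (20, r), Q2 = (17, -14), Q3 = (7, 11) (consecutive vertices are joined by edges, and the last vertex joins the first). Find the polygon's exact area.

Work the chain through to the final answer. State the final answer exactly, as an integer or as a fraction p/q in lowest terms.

Part I: f(2) = -1*(8) + 1*(28) = 20; iterating: f(2)=20, f(3)=-12, f(4)=32, f(5)=-44, f(6)=76, f(7)=-120, f(8)=196, f(9)=-316, f(10)=512, f(11)=-828; answer -828
Part II: A1 = -828; r = -19; cross terms: (20*-14 - 17*-19)=43, (17*11 - 7*-14)=285, (7*-19 - 20*11)=-353; twice the area = |-25| = 25; area = 25/2; answer 25/2

25/2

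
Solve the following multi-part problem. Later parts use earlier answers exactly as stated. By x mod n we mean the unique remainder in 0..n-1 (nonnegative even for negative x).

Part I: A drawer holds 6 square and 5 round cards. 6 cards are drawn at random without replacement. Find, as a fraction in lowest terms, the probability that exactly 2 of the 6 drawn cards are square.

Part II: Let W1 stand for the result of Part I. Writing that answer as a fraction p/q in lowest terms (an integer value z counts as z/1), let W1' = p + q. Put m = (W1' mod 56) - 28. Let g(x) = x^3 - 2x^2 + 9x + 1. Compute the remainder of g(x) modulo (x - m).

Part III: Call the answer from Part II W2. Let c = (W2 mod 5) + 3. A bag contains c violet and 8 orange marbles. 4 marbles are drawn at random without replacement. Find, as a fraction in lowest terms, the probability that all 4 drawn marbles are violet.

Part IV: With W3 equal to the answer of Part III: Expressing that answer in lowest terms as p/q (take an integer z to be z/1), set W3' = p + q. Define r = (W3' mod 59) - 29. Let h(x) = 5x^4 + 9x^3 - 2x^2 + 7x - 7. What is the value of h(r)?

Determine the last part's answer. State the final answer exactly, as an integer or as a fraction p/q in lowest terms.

Part I: total draws C(11,6) = 462; favorable C(6,2)*C(5,4) = 75; P = 25/154; answer 25/154
Part II: W1 = 25/154; threaded value p + q = 179; m = -17; remainder = value at the root: 1*(-17)^3 - 2*(-17)^2 + 9*(-17)^1 + 1 = (-4913) + (-578) + (-153) + (1) = -5643; answer -5643
Part III: W2 = -5643; c = 5; total draws C(13,4) = 715; favorable C(5,4) = 5; P = 1/143; answer 1/143
Part IV: W3 = 1/143; threaded value p + q = 144; r = -3; 5*(-3)^4 + 9*(-3)^3 - 2*(-3)^2 + 7*(-3)^1 - 7 = (405) + (-243) + (-18) + (-21) + (-7) = 116; answer 116

116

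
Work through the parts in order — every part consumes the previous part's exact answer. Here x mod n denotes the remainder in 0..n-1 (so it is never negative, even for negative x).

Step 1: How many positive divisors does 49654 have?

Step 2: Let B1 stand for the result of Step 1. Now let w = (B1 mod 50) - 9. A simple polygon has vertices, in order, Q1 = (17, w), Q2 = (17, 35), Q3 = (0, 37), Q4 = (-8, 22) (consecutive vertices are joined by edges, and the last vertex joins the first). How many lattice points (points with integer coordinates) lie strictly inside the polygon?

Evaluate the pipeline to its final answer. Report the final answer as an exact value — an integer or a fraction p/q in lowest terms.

Step 1: 49654 = 2 * 11 * 37 * 61; number of divisors = (1+1) * (1+1) * (1+1) * (1+1) = 16; answer 16
Step 2: B1 = 16; w = 7; cross terms: (17*35 - 17*7)=476, (17*37 - 0*35)=629, (0*22 - -8*37)=296, (-8*7 - 17*22)=-430; twice the area = |971| = 971; area = 971/2; boundary points = 28 + 1 + 1 + 5 = 35; strictly interior points = area - boundary/2 + 1 = 469; answer 469

469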